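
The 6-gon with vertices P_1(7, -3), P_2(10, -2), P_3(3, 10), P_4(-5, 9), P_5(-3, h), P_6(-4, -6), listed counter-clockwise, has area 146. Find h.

The doubled signed area Σ (x_i y_{i+1} − x_{i+1} y_i) is linear in h.
With h=0 it equals 298; the coefficient of h is -1 (from the two edges through P_5).
So -1·h + 298 = 2·146 = 292 ⇒ h = 6.

6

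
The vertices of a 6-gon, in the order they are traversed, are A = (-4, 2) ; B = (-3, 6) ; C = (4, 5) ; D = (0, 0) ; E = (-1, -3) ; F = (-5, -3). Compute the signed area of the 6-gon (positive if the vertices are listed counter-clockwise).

-45.5

Σ = (-18) + (-39) + (0) + (0) + (-12) + (-22) = -91
Signed area = Σ/2 = -45.5 (negative ⇒ clockwise traversal).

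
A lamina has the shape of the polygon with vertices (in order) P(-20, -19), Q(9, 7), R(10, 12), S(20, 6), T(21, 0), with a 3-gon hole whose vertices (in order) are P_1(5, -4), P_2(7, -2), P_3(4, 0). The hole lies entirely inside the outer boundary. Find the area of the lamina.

Outer boundary:
Apply the shoelace formula: 2A = Σ (x_i·y_{i+1} − x_{i+1}·y_i), indices taken mod 5.
P→Q: (-20)(7) − (9)(-19) = 31
Q→R: (9)(12) − (10)(7) = 38
R→S: (10)(6) − (20)(12) = -180
S→T: (20)(0) − (21)(6) = -126
T→P: (21)(-19) − (-20)(0) = -399
Σ = -636
Area = |Σ|/2 = 318.
Hole:
Cross-terms: 18, 8, -16  ⇒  Σ = 10
Area = |Σ|/2 = 5.
Net area = 318 − 5 = 313.

313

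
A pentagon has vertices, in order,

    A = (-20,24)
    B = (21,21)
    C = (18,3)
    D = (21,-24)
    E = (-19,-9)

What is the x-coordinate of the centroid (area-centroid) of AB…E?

Apply the shoelace (surveyor's) formula. First the cross-terms c_i = x_i·y_{i+1} − x_{i+1}·y_i:
  -924, -315, -495, -645, -636  ⇒  2A = -3015, A = -1507.5.
Then Σ (x_i + x_{i+1})·c_i = -9000, so x̄ = -9000 / (6·(-1507.5)) = 200/201.

200/201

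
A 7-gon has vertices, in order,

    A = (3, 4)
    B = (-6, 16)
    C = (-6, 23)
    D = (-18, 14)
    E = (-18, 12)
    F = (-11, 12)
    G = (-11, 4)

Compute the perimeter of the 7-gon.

|AB| = √((-9)² + (12)²) = √225 = 15
|BC| = √((0)² + (7)²) = √49 = 7
|CD| = √((-12)² + (-9)²) = √225 = 15
|DE| = √((0)² + (-2)²) = √4 = 2
|EF| = √((7)² + (0)²) = √49 = 7
|FG| = √((0)² + (-8)²) = √64 = 8
|GA| = √((14)² + (0)²) = √196 = 14
Perimeter = 15 + 7 + 15 + 2 + 7 + 8 + 14 = 68.

68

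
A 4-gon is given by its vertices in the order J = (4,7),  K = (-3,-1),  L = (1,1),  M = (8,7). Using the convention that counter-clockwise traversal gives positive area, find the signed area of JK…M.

Apply Gauss's area formula: 2A = Σ (x_i·y_{i+1} − x_{i+1}·y_i), indices taken mod 4.
Σ = (17) + (-2) + (-1) + (28) = 42
Signed area = Σ/2 = 21 (positive ⇒ counter-clockwise traversal).

21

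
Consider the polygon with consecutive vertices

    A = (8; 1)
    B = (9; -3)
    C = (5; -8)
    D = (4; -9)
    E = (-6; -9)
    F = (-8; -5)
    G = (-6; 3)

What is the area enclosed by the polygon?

Σ = (-33) + (-57) + (-13) + (-90) + (-42) + (-54) + (-30) = -319
Area = |Σ|/2 = 159.5.

159.5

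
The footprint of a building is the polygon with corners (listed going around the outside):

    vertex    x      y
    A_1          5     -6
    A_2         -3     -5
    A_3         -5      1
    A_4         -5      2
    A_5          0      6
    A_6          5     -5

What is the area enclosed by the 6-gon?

Σ = (-43) + (-28) + (-5) + (-30) + (-30) + (-5) = -141
Area = |Σ|/2 = 70.5.

70.5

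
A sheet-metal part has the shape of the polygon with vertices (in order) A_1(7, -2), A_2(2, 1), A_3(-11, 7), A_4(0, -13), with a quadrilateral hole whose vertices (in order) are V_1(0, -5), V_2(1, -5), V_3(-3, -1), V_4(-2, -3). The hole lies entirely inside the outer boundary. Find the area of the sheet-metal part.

132

Outer boundary:
Σ = (11) + (25) + (143) + (91) = 270
Area = |Σ|/2 = 135.
Hole:
Σ = (5) + (-16) + (7) + (10) = 6
Area = |Σ|/2 = 3.
Net area = 135 − 3 = 132.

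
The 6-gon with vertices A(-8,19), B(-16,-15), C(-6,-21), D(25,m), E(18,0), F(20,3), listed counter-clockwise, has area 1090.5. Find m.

-22

The doubled signed area Σ (x_i y_{i+1} − x_{i+1} y_i) is linear in m.
With m=0 it equals 1653; the coefficient of m is -24 (from the two edges through D).
So -24·m + 1653 = 2·1090.5 = 2181 ⇒ m = -22.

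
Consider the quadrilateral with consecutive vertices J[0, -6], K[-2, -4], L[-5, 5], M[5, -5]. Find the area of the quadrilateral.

36

Apply Gauss's area formula: 2A = Σ (x_i·y_{i+1} − x_{i+1}·y_i), indices taken mod 4.
Σ = (-12) + (-30) + (0) + (-30) = -72
Area = |Σ|/2 = 36.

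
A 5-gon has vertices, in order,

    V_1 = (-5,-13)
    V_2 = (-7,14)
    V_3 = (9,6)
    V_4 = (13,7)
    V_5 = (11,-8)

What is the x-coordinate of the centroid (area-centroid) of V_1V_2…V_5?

Apply the surveyor's formula. First the cross-terms c_i = x_i·y_{i+1} − x_{i+1}·y_i:
  -161, -168, -15, -181, -183  ⇒  2A = -708, A = -354.
Then Σ (x_i + x_{i+1})·c_i = -4176, so x̄ = -4176 / (6·(-354)) = 116/59.

116/59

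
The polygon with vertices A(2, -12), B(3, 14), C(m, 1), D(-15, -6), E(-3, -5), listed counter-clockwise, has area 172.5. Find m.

-8

The doubled signed area Σ (x_i y_{i+1} − x_{i+1} y_i) is linear in m.
With m=0 it equals 185; the coefficient of m is -20 (from the two edges through C).
So -20·m + 185 = 2·172.5 = 345 ⇒ m = -8.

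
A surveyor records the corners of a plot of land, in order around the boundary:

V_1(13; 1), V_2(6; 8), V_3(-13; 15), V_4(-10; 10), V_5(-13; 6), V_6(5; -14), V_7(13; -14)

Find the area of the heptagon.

Apply the surveyor's formula: 2A = Σ (x_i·y_{i+1} − x_{i+1}·y_i), indices taken mod 7.
V_1→V_2: (13)(8) − (6)(1) = 98
V_2→V_3: (6)(15) − (-13)(8) = 194
V_3→V_4: (-13)(10) − (-10)(15) = 20
V_4→V_5: (-10)(6) − (-13)(10) = 70
V_5→V_6: (-13)(-14) − (5)(6) = 152
V_6→V_7: (5)(-14) − (13)(-14) = 112
V_7→V_1: (13)(1) − (13)(-14) = 195
Σ = 841
Area = |Σ|/2 = 420.5.

420.5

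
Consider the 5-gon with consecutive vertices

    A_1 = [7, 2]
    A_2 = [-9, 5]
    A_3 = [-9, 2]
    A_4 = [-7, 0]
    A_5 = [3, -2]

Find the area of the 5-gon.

Apply Gauss's area formula: 2A = Σ (x_i·y_{i+1} − x_{i+1}·y_i), indices taken mod 5.
A_1→A_2: (7)(5) − (-9)(2) = 53
A_2→A_3: (-9)(2) − (-9)(5) = 27
A_3→A_4: (-9)(0) − (-7)(2) = 14
A_4→A_5: (-7)(-2) − (3)(0) = 14
A_5→A_1: (3)(2) − (7)(-2) = 20
Σ = 128
Area = |Σ|/2 = 64.

64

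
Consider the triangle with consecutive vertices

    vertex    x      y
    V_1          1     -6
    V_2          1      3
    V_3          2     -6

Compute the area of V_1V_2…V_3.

Cross-terms: 9, -12, -6  ⇒  Σ = -9
Area = |Σ|/2 = 4.5.

4.5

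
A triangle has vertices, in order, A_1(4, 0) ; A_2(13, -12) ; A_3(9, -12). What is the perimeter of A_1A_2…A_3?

|A_1A_2| = √((9)² + (-12)²) = √225 = 15
|A_2A_3| = √((-4)² + (0)²) = √16 = 4
|A_3A_1| = √((-5)² + (12)²) = √169 = 13
Perimeter = 15 + 4 + 13 = 32.

32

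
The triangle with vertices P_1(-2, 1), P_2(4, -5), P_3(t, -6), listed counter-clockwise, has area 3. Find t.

Write out the shoelace sum; only the two edges meeting at P_3 involve t:
2·Area = [(4·(-6) − t·(-5)) + (t·1 − (-2)·(-6))] + 6
       = 6·t + -30 = 6
⇒ t = 6.

6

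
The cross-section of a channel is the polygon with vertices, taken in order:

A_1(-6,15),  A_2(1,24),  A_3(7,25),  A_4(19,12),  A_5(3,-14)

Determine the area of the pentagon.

517

A_1→A_2: (-6)(24) − (1)(15) = -159
A_2→A_3: (1)(25) − (7)(24) = -143
A_3→A_4: (7)(12) − (19)(25) = -391
A_4→A_5: (19)(-14) − (3)(12) = -302
A_5→A_1: (3)(15) − (-6)(-14) = -39
Σ = -1034
Area = |Σ|/2 = 517.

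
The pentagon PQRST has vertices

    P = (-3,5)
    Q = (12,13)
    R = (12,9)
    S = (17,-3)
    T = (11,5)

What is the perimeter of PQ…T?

|PQ| = √((15)² + (8)²) = √289 = 17
|QR| = √((0)² + (-4)²) = √16 = 4
|RS| = √((5)² + (-12)²) = √169 = 13
|ST| = √((-6)² + (8)²) = √100 = 10
|TP| = √((-14)² + (0)²) = √196 = 14
Perimeter = 17 + 4 + 13 + 10 + 14 = 58.

58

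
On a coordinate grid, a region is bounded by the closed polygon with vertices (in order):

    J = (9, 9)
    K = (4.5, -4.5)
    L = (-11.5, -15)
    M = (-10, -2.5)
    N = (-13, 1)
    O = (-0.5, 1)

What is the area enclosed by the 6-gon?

Apply the shoelace (surveyor's) formula: 2A = Σ (x_i·y_{i+1} − x_{i+1}·y_i), indices taken mod 6.
Σ = (-81) + (-119.25) + (-121.25) + (-42.5) + (-12.5) + (-13.5) = -390
Area = |Σ|/2 = 195.

195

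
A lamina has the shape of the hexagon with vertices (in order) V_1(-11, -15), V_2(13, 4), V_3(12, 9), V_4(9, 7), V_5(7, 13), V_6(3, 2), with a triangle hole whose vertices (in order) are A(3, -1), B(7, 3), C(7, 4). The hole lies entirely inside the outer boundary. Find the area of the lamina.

119.5

Outer boundary:
Apply the shoelace (surveyor's) formula: 2A = Σ (x_i·y_{i+1} − x_{i+1}·y_i), indices taken mod 6.
Σ = (151) + (69) + (3) + (68) + (-25) + (-23) = 243
Area = |Σ|/2 = 121.5.
Hole:
Apply Gauss's area formula: 2A = Σ (x_i·y_{i+1} − x_{i+1}·y_i), indices taken mod 3.
Σ = (16) + (7) + (-19) = 4
Area = |Σ|/2 = 2.
Net area = 121.5 − 2 = 119.5.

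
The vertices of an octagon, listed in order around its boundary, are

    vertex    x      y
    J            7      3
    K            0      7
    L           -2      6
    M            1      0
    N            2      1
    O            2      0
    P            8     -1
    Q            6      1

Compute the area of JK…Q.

J→K: (7)(7) − (0)(3) = 49
K→L: (0)(6) − (-2)(7) = 14
L→M: (-2)(0) − (1)(6) = -6
M→N: (1)(1) − (2)(0) = 1
N→O: (2)(0) − (2)(1) = -2
O→P: (2)(-1) − (8)(0) = -2
P→Q: (8)(1) − (6)(-1) = 14
Q→J: (6)(3) − (7)(1) = 11
Σ = 79
Area = |Σ|/2 = 39.5.

39.5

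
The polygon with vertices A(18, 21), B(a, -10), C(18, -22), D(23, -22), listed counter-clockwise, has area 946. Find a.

-21

Write out the shoelace sum; only the two edges meeting at B involve a:
2·Area = [(18·(-10) − a·21) + (a·(-22) − 18·(-10))] + 989
       = -43·a + 989 = 1892
⇒ a = -21.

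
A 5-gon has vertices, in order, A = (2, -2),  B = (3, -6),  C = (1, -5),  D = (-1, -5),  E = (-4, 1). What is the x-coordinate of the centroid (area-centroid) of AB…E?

Apply the shoelace formula. First the cross-terms c_i = x_i·y_{i+1} − x_{i+1}·y_i:
  -6, -9, -10, -21, 6  ⇒  2A = -40, A = -20.
Then Σ (x_i + x_{i+1})·c_i = 27, so x̄ = 27 / (6·(-20)) = -0.225.

-0.225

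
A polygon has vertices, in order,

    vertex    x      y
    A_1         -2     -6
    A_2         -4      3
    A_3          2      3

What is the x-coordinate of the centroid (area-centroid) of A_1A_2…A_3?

-4/3

Apply the shoelace formula. First the cross-terms c_i = x_i·y_{i+1} − x_{i+1}·y_i:
  -30, -18, -6  ⇒  2A = -54, A = -27.
Then Σ (x_i + x_{i+1})·c_i = 216, so x̄ = 216 / (6·(-27)) = -4/3.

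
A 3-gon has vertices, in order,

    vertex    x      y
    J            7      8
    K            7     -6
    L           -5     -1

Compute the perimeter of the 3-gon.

42

|JK| = √((0)² + (-14)²) = √196 = 14
|KL| = √((-12)² + (5)²) = √169 = 13
|LJ| = √((12)² + (9)²) = √225 = 15
Perimeter = 14 + 13 + 15 = 42.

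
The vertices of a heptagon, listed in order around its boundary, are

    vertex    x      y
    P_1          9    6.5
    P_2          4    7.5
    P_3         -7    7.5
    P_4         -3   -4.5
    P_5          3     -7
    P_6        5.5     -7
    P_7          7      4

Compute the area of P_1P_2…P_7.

155.25

Apply the shoelace formula: 2A = Σ (x_i·y_{i+1} − x_{i+1}·y_i), indices taken mod 7.
Cross-terms: 41.5, 82.5, 54, 34.5, 17.5, 71, 9.5  ⇒  Σ = 310.5
Area = |Σ|/2 = 155.25.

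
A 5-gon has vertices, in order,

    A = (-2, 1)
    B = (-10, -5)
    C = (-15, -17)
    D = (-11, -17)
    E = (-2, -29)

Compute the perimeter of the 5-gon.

72

|AB| = √((-8)² + (-6)²) = √100 = 10
|BC| = √((-5)² + (-12)²) = √169 = 13
|CD| = √((4)² + (0)²) = √16 = 4
|DE| = √((9)² + (-12)²) = √225 = 15
|EA| = √((0)² + (30)²) = √900 = 30
Perimeter = 10 + 13 + 4 + 15 + 30 = 72.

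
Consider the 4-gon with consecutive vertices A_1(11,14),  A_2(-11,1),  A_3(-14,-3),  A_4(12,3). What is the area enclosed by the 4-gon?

170.5

Apply the shoelace (surveyor's) formula: 2A = Σ (x_i·y_{i+1} − x_{i+1}·y_i), indices taken mod 4.
Cross-terms: 165, 47, -6, 135  ⇒  Σ = 341
Area = |Σ|/2 = 170.5.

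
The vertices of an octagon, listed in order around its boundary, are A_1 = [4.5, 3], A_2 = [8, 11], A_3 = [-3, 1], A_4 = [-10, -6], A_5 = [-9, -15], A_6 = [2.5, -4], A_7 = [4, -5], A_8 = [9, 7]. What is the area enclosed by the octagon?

Apply the surveyor's formula: 2A = Σ (x_i·y_{i+1} − x_{i+1}·y_i), indices taken mod 8.
A_1→A_2: (4.5)(11) − (8)(3) = 25.5
A_2→A_3: (8)(1) − (-3)(11) = 41
A_3→A_4: (-3)(-6) − (-10)(1) = 28
A_4→A_5: (-10)(-15) − (-9)(-6) = 96
A_5→A_6: (-9)(-4) − (2.5)(-15) = 73.5
A_6→A_7: (2.5)(-5) − (4)(-4) = 3.5
A_7→A_8: (4)(7) − (9)(-5) = 73
A_8→A_1: (9)(3) − (4.5)(7) = -4.5
Σ = 336
Area = |Σ|/2 = 168.

168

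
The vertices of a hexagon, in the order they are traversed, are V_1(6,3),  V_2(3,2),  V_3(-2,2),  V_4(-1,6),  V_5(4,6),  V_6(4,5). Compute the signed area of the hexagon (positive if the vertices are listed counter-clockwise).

Σ = (3) + (10) + (-10) + (-30) + (-4) + (-18) = -49
Signed area = Σ/2 = -24.5 (negative ⇒ clockwise traversal).

-24.5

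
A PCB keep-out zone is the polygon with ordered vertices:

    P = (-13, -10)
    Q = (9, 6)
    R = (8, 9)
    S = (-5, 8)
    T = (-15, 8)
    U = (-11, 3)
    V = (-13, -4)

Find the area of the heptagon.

Apply the shoelace (surveyor's) formula: 2A = Σ (x_i·y_{i+1} − x_{i+1}·y_i), indices taken mod 7.
Cross-terms: 12, 33, 109, 80, 43, 83, 78  ⇒  Σ = 438
Area = |Σ|/2 = 219.

219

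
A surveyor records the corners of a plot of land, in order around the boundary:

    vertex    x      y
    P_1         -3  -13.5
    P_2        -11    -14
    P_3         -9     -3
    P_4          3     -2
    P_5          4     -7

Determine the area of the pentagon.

P_1→P_2: (-3)(-14) − (-11)(-13.5) = -106.5
P_2→P_3: (-11)(-3) − (-9)(-14) = -93
P_3→P_4: (-9)(-2) − (3)(-3) = 27
P_4→P_5: (3)(-7) − (4)(-2) = -13
P_5→P_1: (4)(-13.5) − (-3)(-7) = -75
Σ = -260.5
Area = |Σ|/2 = 130.25.

130.25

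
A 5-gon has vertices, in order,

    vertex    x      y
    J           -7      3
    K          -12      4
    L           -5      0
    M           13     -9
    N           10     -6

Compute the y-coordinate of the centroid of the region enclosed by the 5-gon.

Apply the shoelace (surveyor's) formula. First the cross-terms c_i = x_i·y_{i+1} − x_{i+1}·y_i:
  8, 20, 45, 12, -12  ⇒  2A = 73, A = 36.5.
Then Σ (y_i + y_{i+1})·c_i = -413, so ȳ = -413 / (6·36.5) = -413/219.

-413/219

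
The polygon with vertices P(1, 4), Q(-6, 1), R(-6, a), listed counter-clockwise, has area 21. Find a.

-5

Write out the shoelace sum; only the two edges meeting at R involve a:
2·Area = [((-6)·a − (-6)·1) + ((-6)·4 − 1·a)] + 25
       = -7·a + 7 = 42
⇒ a = -5.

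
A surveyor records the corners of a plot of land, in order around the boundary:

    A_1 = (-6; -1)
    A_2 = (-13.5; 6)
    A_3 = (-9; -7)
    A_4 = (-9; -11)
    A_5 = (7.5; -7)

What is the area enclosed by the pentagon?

Apply the surveyor's formula: 2A = Σ (x_i·y_{i+1} − x_{i+1}·y_i), indices taken mod 5.
Σ = (-49.5) + (148.5) + (36) + (145.5) + (-49.5) = 231
Area = |Σ|/2 = 115.5.

115.5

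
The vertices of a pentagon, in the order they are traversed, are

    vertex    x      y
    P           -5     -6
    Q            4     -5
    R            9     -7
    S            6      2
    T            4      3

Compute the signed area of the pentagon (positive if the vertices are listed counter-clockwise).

Apply the shoelace formula: 2A = Σ (x_i·y_{i+1} − x_{i+1}·y_i), indices taken mod 5.
P→Q: (-5)(-5) − (4)(-6) = 49
Q→R: (4)(-7) − (9)(-5) = 17
R→S: (9)(2) − (6)(-7) = 60
S→T: (6)(3) − (4)(2) = 10
T→P: (4)(-6) − (-5)(3) = -9
Σ = 127
Signed area = Σ/2 = 63.5 (positive ⇒ counter-clockwise traversal).

63.5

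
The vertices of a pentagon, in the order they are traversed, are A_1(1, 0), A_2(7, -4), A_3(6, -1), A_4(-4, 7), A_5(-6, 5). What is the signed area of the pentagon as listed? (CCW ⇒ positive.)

34

Apply Gauss's area formula: 2A = Σ (x_i·y_{i+1} − x_{i+1}·y_i), indices taken mod 5.
Σ = (-4) + (17) + (38) + (22) + (-5) = 68
Signed area = Σ/2 = 34 (positive ⇒ counter-clockwise traversal).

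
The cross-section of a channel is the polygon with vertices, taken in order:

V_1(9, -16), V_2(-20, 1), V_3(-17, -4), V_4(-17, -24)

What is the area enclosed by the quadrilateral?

Apply the surveyor's formula: 2A = Σ (x_i·y_{i+1} − x_{i+1}·y_i), indices taken mod 4.
Cross-terms: -311, 97, 340, 488  ⇒  Σ = 614
Area = |Σ|/2 = 307.

307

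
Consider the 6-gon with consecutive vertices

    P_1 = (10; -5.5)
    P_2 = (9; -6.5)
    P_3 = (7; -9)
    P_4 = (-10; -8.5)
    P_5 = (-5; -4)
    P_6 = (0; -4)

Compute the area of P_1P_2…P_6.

Apply Gauss's area formula: 2A = Σ (x_i·y_{i+1} − x_{i+1}·y_i), indices taken mod 6.
P_1→P_2: (10)(-6.5) − (9)(-5.5) = -15.5
P_2→P_3: (9)(-9) − (7)(-6.5) = -35.5
P_3→P_4: (7)(-8.5) − (-10)(-9) = -149.5
P_4→P_5: (-10)(-4) − (-5)(-8.5) = -2.5
P_5→P_6: (-5)(-4) − (0)(-4) = 20
P_6→P_1: (0)(-5.5) − (10)(-4) = 40
Σ = -143
Area = |Σ|/2 = 71.5.

71.5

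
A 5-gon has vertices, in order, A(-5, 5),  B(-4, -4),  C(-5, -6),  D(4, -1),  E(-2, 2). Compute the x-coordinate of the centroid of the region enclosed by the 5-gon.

Apply the shoelace (surveyor's) formula. First the cross-terms c_i = x_i·y_{i+1} − x_{i+1}·y_i:
  40, 4, 29, 6, 0  ⇒  2A = 79, A = 39.5.
Then Σ (x_i + x_{i+1})·c_i = -413, so x̄ = -413 / (6·39.5) = -413/237.

-413/237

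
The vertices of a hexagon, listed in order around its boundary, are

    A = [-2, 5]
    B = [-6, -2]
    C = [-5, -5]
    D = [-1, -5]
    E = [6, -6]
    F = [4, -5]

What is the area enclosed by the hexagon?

Apply the surveyor's formula: 2A = Σ (x_i·y_{i+1} − x_{i+1}·y_i), indices taken mod 6.
Σ = (34) + (20) + (20) + (36) + (-6) + (10) = 114
Area = |Σ|/2 = 57.

57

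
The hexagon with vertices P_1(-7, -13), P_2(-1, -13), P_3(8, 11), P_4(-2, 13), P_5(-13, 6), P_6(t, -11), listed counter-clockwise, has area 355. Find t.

The doubled signed area Σ (x_i y_{i+1} − x_{i+1} y_i) is linear in t.
With t=0 it equals 520; the coefficient of t is -19 (from the two edges through P_6).
So -19·t + 520 = 2·355 = 710 ⇒ t = -10.

-10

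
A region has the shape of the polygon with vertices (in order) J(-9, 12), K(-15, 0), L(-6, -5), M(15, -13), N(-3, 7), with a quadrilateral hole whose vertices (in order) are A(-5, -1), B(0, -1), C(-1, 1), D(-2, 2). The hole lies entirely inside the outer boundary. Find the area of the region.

242.5

Outer boundary:
Apply the shoelace formula: 2A = Σ (x_i·y_{i+1} − x_{i+1}·y_i), indices taken mod 5.
Σ = (180) + (75) + (153) + (66) + (27) = 501
Area = |Σ|/2 = 250.5.
Hole:
Σ = (5) + (-1) + (0) + (12) = 16
Area = |Σ|/2 = 8.
Net area = 250.5 − 8 = 242.5.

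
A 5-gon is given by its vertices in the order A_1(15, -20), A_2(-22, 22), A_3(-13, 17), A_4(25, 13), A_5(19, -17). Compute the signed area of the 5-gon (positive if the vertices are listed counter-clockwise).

Apply the shoelace formula: 2A = Σ (x_i·y_{i+1} − x_{i+1}·y_i), indices taken mod 5.
Σ = (-110) + (-88) + (-594) + (-672) + (-125) = -1589
Signed area = Σ/2 = -794.5 (negative ⇒ clockwise traversal).

-794.5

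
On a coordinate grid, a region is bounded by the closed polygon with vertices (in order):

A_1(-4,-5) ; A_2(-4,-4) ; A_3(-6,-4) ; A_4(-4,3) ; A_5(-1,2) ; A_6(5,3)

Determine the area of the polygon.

38.5

Apply the surveyor's formula: 2A = Σ (x_i·y_{i+1} − x_{i+1}·y_i), indices taken mod 6.
Σ = (-4) + (-8) + (-34) + (-5) + (-13) + (-13) = -77
Area = |Σ|/2 = 38.5.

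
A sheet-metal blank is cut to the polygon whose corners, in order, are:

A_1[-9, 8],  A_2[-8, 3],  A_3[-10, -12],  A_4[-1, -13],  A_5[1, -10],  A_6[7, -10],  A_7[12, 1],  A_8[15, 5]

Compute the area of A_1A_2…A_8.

Apply the shoelace formula: 2A = Σ (x_i·y_{i+1} − x_{i+1}·y_i), indices taken mod 8.
A_1→A_2: (-9)(3) − (-8)(8) = 37
A_2→A_3: (-8)(-12) − (-10)(3) = 126
A_3→A_4: (-10)(-13) − (-1)(-12) = 118
A_4→A_5: (-1)(-10) − (1)(-13) = 23
A_5→A_6: (1)(-10) − (7)(-10) = 60
A_6→A_7: (7)(1) − (12)(-10) = 127
A_7→A_8: (12)(5) − (15)(1) = 45
A_8→A_1: (15)(8) − (-9)(5) = 165
Σ = 701
Area = |Σ|/2 = 350.5.

350.5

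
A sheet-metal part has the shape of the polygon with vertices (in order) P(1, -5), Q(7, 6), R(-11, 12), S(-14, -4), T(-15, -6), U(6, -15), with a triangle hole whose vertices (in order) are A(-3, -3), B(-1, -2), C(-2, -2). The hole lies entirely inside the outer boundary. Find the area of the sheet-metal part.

336

Outer boundary:
Apply the shoelace (surveyor's) formula: 2A = Σ (x_i·y_{i+1} − x_{i+1}·y_i), indices taken mod 6.
Cross-terms: 41, 150, 212, 24, 261, -15  ⇒  Σ = 673
Area = |Σ|/2 = 336.5.
Hole:
Apply the shoelace formula: 2A = Σ (x_i·y_{i+1} − x_{i+1}·y_i), indices taken mod 3.
Σ = (3) + (-2) + (0) = 1
Area = |Σ|/2 = 0.5.
Net area = 336.5 − 0.5 = 336.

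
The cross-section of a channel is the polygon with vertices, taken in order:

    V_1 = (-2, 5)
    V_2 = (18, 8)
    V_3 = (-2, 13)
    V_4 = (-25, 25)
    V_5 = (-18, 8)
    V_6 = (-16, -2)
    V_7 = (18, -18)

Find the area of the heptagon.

Apply Gauss's area formula: 2A = Σ (x_i·y_{i+1} − x_{i+1}·y_i), indices taken mod 7.
Σ = (-106) + (250) + (275) + (250) + (164) + (324) + (54) = 1211
Area = |Σ|/2 = 605.5.

605.5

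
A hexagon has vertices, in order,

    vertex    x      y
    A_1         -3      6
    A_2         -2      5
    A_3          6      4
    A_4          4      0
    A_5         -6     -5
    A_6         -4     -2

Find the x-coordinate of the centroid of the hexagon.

Apply Gauss's area formula. First the cross-terms c_i = x_i·y_{i+1} − x_{i+1}·y_i:
  -3, -38, -16, -20, -8, -30  ⇒  2A = -115, A = -57.5.
Then Σ (x_i + x_{i+1})·c_i = 33, so x̄ = 33 / (6·(-57.5)) = -11/115.

-11/115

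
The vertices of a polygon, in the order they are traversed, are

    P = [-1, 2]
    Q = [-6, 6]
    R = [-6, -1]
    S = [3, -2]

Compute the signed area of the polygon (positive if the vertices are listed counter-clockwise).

33.5

P→Q: (-1)(6) − (-6)(2) = 6
Q→R: (-6)(-1) − (-6)(6) = 42
R→S: (-6)(-2) − (3)(-1) = 15
S→P: (3)(2) − (-1)(-2) = 4
Σ = 67
Signed area = Σ/2 = 33.5 (positive ⇒ counter-clockwise traversal).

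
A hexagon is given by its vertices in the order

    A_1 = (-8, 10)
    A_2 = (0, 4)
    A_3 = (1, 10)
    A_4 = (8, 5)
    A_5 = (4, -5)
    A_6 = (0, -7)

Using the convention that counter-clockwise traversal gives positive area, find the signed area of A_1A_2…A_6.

-127.5

Apply the surveyor's formula: 2A = Σ (x_i·y_{i+1} − x_{i+1}·y_i), indices taken mod 6.
Cross-terms: -32, -4, -75, -60, -28, -56  ⇒  Σ = -255
Signed area = Σ/2 = -127.5 (negative ⇒ clockwise traversal).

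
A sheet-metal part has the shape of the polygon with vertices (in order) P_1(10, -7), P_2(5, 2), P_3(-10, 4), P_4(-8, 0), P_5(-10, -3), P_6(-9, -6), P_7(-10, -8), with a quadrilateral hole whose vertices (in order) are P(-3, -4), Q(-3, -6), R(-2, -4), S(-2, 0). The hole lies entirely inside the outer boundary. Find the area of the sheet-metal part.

170

Outer boundary:
Apply the shoelace (surveyor's) formula: 2A = Σ (x_i·y_{i+1} − x_{i+1}·y_i), indices taken mod 7.
Σ = (55) + (40) + (32) + (24) + (33) + (12) + (150) = 346
Area = |Σ|/2 = 173.
Hole:
Σ = (6) + (0) + (-8) + (8) = 6
Area = |Σ|/2 = 3.
Net area = 173 − 3 = 170.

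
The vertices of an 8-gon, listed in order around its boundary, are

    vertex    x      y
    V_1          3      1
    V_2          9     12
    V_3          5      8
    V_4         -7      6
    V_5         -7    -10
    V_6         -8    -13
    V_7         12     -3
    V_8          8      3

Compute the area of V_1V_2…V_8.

Σ = (27) + (12) + (86) + (112) + (11) + (180) + (60) + (-1) = 487
Area = |Σ|/2 = 243.5.

243.5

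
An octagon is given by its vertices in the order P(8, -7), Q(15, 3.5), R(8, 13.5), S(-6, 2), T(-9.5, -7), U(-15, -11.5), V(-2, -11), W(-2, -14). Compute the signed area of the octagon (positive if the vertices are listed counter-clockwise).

Apply the surveyor's formula: 2A = Σ (x_i·y_{i+1} − x_{i+1}·y_i), indices taken mod 8.
P→Q: (8)(3.5) − (15)(-7) = 133
Q→R: (15)(13.5) − (8)(3.5) = 174.5
R→S: (8)(2) − (-6)(13.5) = 97
S→T: (-6)(-7) − (-9.5)(2) = 61
T→U: (-9.5)(-11.5) − (-15)(-7) = 4.25
U→V: (-15)(-11) − (-2)(-11.5) = 142
V→W: (-2)(-14) − (-2)(-11) = 6
W→P: (-2)(-7) − (8)(-14) = 126
Σ = 743.75
Signed area = Σ/2 = 371.875 (positive ⇒ counter-clockwise traversal).

371.875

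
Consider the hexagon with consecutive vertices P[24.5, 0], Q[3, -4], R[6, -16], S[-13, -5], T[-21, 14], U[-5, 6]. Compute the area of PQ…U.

425

Apply the shoelace formula: 2A = Σ (x_i·y_{i+1} − x_{i+1}·y_i), indices taken mod 6.
Cross-terms: -98, -24, -238, -287, -56, -147  ⇒  Σ = -850
Area = |Σ|/2 = 425.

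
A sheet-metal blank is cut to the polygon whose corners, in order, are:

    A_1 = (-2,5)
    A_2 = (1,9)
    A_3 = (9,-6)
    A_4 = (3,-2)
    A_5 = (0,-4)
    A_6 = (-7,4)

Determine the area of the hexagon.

88.5

Apply Gauss's area formula: 2A = Σ (x_i·y_{i+1} − x_{i+1}·y_i), indices taken mod 6.
A_1→A_2: (-2)(9) − (1)(5) = -23
A_2→A_3: (1)(-6) − (9)(9) = -87
A_3→A_4: (9)(-2) − (3)(-6) = 0
A_4→A_5: (3)(-4) − (0)(-2) = -12
A_5→A_6: (0)(4) − (-7)(-4) = -28
A_6→A_1: (-7)(5) − (-2)(4) = -27
Σ = -177
Area = |Σ|/2 = 88.5.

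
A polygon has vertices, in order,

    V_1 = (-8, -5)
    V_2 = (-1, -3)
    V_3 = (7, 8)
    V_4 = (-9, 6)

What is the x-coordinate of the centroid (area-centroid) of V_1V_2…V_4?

Apply the shoelace formula. First the cross-terms c_i = x_i·y_{i+1} − x_{i+1}·y_i:
  19, 13, 114, 93  ⇒  2A = 239, A = 119.5.
Then Σ (x_i + x_{i+1})·c_i = -1902, so x̄ = -1902 / (6·119.5) = -634/239.

-634/239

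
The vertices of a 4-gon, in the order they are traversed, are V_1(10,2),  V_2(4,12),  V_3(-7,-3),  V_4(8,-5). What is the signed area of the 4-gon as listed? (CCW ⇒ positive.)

154.5

V_1→V_2: (10)(12) − (4)(2) = 112
V_2→V_3: (4)(-3) − (-7)(12) = 72
V_3→V_4: (-7)(-5) − (8)(-3) = 59
V_4→V_1: (8)(2) − (10)(-5) = 66
Σ = 309
Signed area = Σ/2 = 154.5 (positive ⇒ counter-clockwise traversal).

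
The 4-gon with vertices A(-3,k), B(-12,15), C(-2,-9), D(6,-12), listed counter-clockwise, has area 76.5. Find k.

1

The doubled signed area Σ (x_i y_{i+1} − x_{i+1} y_i) is linear in k.
With k=0 it equals 135; the coefficient of k is 18 (from the two edges through A).
So 18·k + 135 = 2·76.5 = 153 ⇒ k = 1.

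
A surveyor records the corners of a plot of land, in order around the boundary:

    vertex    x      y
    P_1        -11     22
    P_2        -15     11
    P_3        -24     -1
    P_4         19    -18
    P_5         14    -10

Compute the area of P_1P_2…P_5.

599.5

Σ = (209) + (279) + (451) + (62) + (198) = 1199
Area = |Σ|/2 = 599.5.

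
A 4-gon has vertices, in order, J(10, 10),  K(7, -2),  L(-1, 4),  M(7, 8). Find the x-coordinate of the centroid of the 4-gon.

Apply the shoelace formula. First the cross-terms c_i = x_i·y_{i+1} − x_{i+1}·y_i:
  -90, 26, -36, -10  ⇒  2A = -110, A = -55.
Then Σ (x_i + x_{i+1})·c_i = -1760, so x̄ = -1760 / (6·(-55)) = 16/3.

16/3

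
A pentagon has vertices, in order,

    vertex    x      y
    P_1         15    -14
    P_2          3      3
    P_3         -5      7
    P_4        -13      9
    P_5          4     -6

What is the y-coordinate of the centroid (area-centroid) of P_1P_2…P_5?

-83/147

Apply the shoelace (surveyor's) formula. First the cross-terms c_i = x_i·y_{i+1} − x_{i+1}·y_i:
  87, 36, 46, 42, 34  ⇒  2A = 245, A = 122.5.
Then Σ (y_i + y_{i+1})·c_i = -415, so ȳ = -415 / (6·122.5) = -83/147.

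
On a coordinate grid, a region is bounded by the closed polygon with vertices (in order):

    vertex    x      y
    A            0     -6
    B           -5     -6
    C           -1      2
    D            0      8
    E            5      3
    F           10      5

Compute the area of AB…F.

A→B: (0)(-6) − (-5)(-6) = -30
B→C: (-5)(2) − (-1)(-6) = -16
C→D: (-1)(8) − (0)(2) = -8
D→E: (0)(3) − (5)(8) = -40
E→F: (5)(5) − (10)(3) = -5
F→A: (10)(-6) − (0)(5) = -60
Σ = -159
Area = |Σ|/2 = 79.5.

79.5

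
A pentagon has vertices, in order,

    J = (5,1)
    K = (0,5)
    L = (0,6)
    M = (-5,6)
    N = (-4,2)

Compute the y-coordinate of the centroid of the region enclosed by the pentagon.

Apply Gauss's area formula. First the cross-terms c_i = x_i·y_{i+1} − x_{i+1}·y_i:
  25, 0, 30, 14, -14  ⇒  2A = 55, A = 27.5.
Then Σ (y_i + y_{i+1})·c_i = 580, so ȳ = 580 / (6·27.5) = 116/33.

116/33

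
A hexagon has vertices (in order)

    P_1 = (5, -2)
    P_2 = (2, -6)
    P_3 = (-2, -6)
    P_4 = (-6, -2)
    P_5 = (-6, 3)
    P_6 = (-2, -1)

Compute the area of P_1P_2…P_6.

Apply the shoelace formula: 2A = Σ (x_i·y_{i+1} − x_{i+1}·y_i), indices taken mod 6.
Σ = (-26) + (-24) + (-32) + (-30) + (12) + (9) = -91
Area = |Σ|/2 = 45.5.

45.5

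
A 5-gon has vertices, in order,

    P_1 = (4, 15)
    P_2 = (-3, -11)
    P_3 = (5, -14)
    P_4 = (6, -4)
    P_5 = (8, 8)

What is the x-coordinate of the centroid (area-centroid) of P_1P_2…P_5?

205/66

Apply Gauss's area formula. First the cross-terms c_i = x_i·y_{i+1} − x_{i+1}·y_i:
  1, 97, 64, 80, 88  ⇒  2A = 330, A = 165.
Then Σ (x_i + x_{i+1})·c_i = 3075, so x̄ = 3075 / (6·165) = 205/66.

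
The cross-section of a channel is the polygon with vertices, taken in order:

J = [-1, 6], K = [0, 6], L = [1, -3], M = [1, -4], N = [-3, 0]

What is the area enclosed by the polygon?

21.5

Apply the shoelace (surveyor's) formula: 2A = Σ (x_i·y_{i+1} − x_{i+1}·y_i), indices taken mod 5.
Σ = (-6) + (-6) + (-1) + (-12) + (-18) = -43
Area = |Σ|/2 = 21.5.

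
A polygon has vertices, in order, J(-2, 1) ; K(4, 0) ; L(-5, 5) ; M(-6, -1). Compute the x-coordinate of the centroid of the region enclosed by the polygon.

-349/129

Apply Gauss's area formula. First the cross-terms c_i = x_i·y_{i+1} − x_{i+1}·y_i:
  -4, 20, 35, -8  ⇒  2A = 43, A = 21.5.
Then Σ (x_i + x_{i+1})·c_i = -349, so x̄ = -349 / (6·21.5) = -349/129.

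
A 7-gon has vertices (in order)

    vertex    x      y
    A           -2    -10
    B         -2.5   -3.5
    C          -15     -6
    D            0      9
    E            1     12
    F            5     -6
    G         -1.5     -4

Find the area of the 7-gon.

A→B: (-2)(-3.5) − (-2.5)(-10) = -18
B→C: (-2.5)(-6) − (-15)(-3.5) = -37.5
C→D: (-15)(9) − (0)(-6) = -135
D→E: (0)(12) − (1)(9) = -9
E→F: (1)(-6) − (5)(12) = -66
F→G: (5)(-4) − (-1.5)(-6) = -29
G→A: (-1.5)(-10) − (-2)(-4) = 7
Σ = -287.5
Area = |Σ|/2 = 143.75.

143.75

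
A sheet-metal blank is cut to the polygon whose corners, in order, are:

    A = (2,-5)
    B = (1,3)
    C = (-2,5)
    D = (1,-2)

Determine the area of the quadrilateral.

10

Apply Gauss's area formula: 2A = Σ (x_i·y_{i+1} − x_{i+1}·y_i), indices taken mod 4.
A→B: (2)(3) − (1)(-5) = 11
B→C: (1)(5) − (-2)(3) = 11
C→D: (-2)(-2) − (1)(5) = -1
D→A: (1)(-5) − (2)(-2) = -1
Σ = 20
Area = |Σ|/2 = 10.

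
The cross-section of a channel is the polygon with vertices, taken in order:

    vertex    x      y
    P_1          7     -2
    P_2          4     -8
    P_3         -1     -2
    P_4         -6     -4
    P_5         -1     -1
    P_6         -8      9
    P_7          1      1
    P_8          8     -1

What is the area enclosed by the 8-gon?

Apply the shoelace formula: 2A = Σ (x_i·y_{i+1} − x_{i+1}·y_i), indices taken mod 8.
Cross-terms: -48, -16, -8, 2, -17, -17, -9, -9  ⇒  Σ = -122
Area = |Σ|/2 = 61.

61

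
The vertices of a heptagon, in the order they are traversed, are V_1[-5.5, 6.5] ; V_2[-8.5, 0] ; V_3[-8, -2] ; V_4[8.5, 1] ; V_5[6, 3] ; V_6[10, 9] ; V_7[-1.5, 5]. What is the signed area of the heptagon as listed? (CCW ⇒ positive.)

Apply the shoelace (surveyor's) formula: 2A = Σ (x_i·y_{i+1} − x_{i+1}·y_i), indices taken mod 7.
Cross-terms: 55.25, 17, 9, 19.5, 24, 63.5, 17.75  ⇒  Σ = 206
Signed area = Σ/2 = 103 (positive ⇒ counter-clockwise traversal).

103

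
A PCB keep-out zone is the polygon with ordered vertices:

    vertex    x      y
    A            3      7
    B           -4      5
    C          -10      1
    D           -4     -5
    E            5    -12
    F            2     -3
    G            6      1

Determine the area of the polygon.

Σ = (43) + (46) + (54) + (73) + (9) + (20) + (39) = 284
Area = |Σ|/2 = 142.

142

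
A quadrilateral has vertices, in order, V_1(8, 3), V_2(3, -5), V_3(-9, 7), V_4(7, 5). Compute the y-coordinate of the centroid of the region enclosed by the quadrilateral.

Apply the shoelace (surveyor's) formula. First the cross-terms c_i = x_i·y_{i+1} − x_{i+1}·y_i:
  -49, -24, -94, -19  ⇒  2A = -186, A = -93.
Then Σ (y_i + y_{i+1})·c_i = -1230, so ȳ = -1230 / (6·(-93)) = 205/93.

205/93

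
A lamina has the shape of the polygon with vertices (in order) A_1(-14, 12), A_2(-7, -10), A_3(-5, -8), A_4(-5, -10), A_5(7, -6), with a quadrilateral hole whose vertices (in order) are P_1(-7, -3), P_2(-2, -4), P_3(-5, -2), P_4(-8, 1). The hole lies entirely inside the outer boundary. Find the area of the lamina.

Outer boundary:
Σ = (224) + (6) + (10) + (100) + (0) = 340
Area = |Σ|/2 = 170.
Hole:
P_1→P_2: (-7)(-4) − (-2)(-3) = 22
P_2→P_3: (-2)(-2) − (-5)(-4) = -16
P_3→P_4: (-5)(1) − (-8)(-2) = -21
P_4→P_1: (-8)(-3) − (-7)(1) = 31
Σ = 16
Area = |Σ|/2 = 8.
Net area = 170 − 8 = 162.

162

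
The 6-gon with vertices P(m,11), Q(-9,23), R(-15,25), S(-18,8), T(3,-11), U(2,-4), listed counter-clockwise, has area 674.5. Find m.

22

Write out the shoelace sum; only the two edges meeting at P involve m:
2·Area = [(2·11 − m·(-4)) + (m·23 − (-9)·11)] + 634
       = 27·m + 755 = 1349
⇒ m = 22.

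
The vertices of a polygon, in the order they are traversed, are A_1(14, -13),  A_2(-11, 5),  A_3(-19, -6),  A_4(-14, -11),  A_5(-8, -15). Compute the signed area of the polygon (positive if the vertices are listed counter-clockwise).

324.5

Apply the surveyor's formula: 2A = Σ (x_i·y_{i+1} − x_{i+1}·y_i), indices taken mod 5.
A_1→A_2: (14)(5) − (-11)(-13) = -73
A_2→A_3: (-11)(-6) − (-19)(5) = 161
A_3→A_4: (-19)(-11) − (-14)(-6) = 125
A_4→A_5: (-14)(-15) − (-8)(-11) = 122
A_5→A_1: (-8)(-13) − (14)(-15) = 314
Σ = 649
Signed area = Σ/2 = 324.5 (positive ⇒ counter-clockwise traversal).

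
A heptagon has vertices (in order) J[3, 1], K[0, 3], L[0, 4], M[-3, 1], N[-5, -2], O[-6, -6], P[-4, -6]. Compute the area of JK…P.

38

Apply the shoelace formula: 2A = Σ (x_i·y_{i+1} − x_{i+1}·y_i), indices taken mod 7.
Cross-terms: 9, 0, 12, 11, 18, 12, 14  ⇒  Σ = 76
Area = |Σ|/2 = 38.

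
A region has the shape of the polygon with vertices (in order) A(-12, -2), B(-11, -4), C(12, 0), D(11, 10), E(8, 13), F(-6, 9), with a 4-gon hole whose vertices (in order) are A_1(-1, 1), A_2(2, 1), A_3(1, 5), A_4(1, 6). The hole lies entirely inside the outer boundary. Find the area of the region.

256.5

Outer boundary:
A→B: (-12)(-4) − (-11)(-2) = 26
B→C: (-11)(0) − (12)(-4) = 48
C→D: (12)(10) − (11)(0) = 120
D→E: (11)(13) − (8)(10) = 63
E→F: (8)(9) − (-6)(13) = 150
F→A: (-6)(-2) − (-12)(9) = 120
Σ = 527
Area = |Σ|/2 = 263.5.
Hole:
Apply the surveyor's formula: 2A = Σ (x_i·y_{i+1} − x_{i+1}·y_i), indices taken mod 4.
Cross-terms: -3, 9, 1, 7  ⇒  Σ = 14
Area = |Σ|/2 = 7.
Net area = 263.5 − 7 = 256.5.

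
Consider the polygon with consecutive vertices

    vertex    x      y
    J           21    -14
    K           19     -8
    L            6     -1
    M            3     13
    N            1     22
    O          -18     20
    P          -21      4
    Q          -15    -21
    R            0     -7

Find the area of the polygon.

Apply the surveyor's formula: 2A = Σ (x_i·y_{i+1} − x_{i+1}·y_i), indices taken mod 9.
Σ = (98) + (29) + (81) + (53) + (416) + (348) + (501) + (105) + (147) = 1778
Area = |Σ|/2 = 889.

889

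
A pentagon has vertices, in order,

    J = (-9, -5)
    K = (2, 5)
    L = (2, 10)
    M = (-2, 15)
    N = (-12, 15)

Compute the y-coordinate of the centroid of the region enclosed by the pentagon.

785/111

Apply the surveyor's formula. First the cross-terms c_i = x_i·y_{i+1} − x_{i+1}·y_i:
  -35, 10, 50, 150, 195  ⇒  2A = 370, A = 185.
Then Σ (y_i + y_{i+1})·c_i = 7850, so ȳ = 7850 / (6·185) = 785/111.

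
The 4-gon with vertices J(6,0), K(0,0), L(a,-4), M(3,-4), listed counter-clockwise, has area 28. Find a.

The doubled signed area Σ (x_i y_{i+1} − x_{i+1} y_i) is linear in a.
With a=0 it equals 36; the coefficient of a is -4 (from the two edges through L).
So -4·a + 36 = 2·28 = 56 ⇒ a = -5.

-5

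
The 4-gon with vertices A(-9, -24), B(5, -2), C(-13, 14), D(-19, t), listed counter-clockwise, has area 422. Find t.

The doubled signed area Σ (x_i y_{i+1} − x_{i+1} y_i) is linear in t.
With t=0 it equals 904; the coefficient of t is -4 (from the two edges through D).
So -4·t + 904 = 2·422 = 844 ⇒ t = 15.

15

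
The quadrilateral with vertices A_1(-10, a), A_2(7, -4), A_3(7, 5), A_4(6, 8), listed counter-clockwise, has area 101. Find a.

7

Write out the shoelace sum; only the two edges meeting at A_1 involve a:
2·Area = [(6·a − (-10)·8) + ((-10)·(-4) − 7·a)] + 89
       = -1·a + 209 = 202
⇒ a = 7.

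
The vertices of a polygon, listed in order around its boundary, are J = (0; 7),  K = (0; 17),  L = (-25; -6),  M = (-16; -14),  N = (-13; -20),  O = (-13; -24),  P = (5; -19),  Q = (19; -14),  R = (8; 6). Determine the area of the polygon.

904.5

Σ = (0) + (425) + (254) + (138) + (52) + (367) + (291) + (226) + (56) = 1809
Area = |Σ|/2 = 904.5.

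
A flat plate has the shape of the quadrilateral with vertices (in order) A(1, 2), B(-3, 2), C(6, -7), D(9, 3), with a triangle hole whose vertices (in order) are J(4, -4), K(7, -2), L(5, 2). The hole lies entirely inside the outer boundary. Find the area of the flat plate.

48.5

Outer boundary:
Apply the surveyor's formula: 2A = Σ (x_i·y_{i+1} − x_{i+1}·y_i), indices taken mod 4.
Cross-terms: 8, 9, 81, 15  ⇒  Σ = 113
Area = |Σ|/2 = 56.5.
Hole:
Σ = (20) + (24) + (-28) = 16
Area = |Σ|/2 = 8.
Net area = 56.5 − 8 = 48.5.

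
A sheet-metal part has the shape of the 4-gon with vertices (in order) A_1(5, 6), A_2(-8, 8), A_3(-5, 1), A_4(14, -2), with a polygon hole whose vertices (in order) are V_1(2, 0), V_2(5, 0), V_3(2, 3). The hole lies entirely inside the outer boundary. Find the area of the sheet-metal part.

100.5

Outer boundary:
A_1→A_2: (5)(8) − (-8)(6) = 88
A_2→A_3: (-8)(1) − (-5)(8) = 32
A_3→A_4: (-5)(-2) − (14)(1) = -4
A_4→A_1: (14)(6) − (5)(-2) = 94
Σ = 210
Area = |Σ|/2 = 105.
Hole:
V_1→V_2: (2)(0) − (5)(0) = 0
V_2→V_3: (5)(3) − (2)(0) = 15
V_3→V_1: (2)(0) − (2)(3) = -6
Σ = 9
Area = |Σ|/2 = 4.5.
Net area = 105 − 4.5 = 100.5.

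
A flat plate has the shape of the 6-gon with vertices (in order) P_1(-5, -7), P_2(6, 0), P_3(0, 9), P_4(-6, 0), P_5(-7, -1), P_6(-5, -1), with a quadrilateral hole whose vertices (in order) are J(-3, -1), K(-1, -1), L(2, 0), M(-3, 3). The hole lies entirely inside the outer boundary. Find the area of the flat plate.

Outer boundary:
Apply Gauss's area formula: 2A = Σ (x_i·y_{i+1} − x_{i+1}·y_i), indices taken mod 6.
Cross-terms: 42, 54, 54, 6, 2, 30  ⇒  Σ = 188
Area = |Σ|/2 = 94.
Hole:
Σ = (2) + (2) + (6) + (12) = 22
Area = |Σ|/2 = 11.
Net area = 94 − 11 = 83.

83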